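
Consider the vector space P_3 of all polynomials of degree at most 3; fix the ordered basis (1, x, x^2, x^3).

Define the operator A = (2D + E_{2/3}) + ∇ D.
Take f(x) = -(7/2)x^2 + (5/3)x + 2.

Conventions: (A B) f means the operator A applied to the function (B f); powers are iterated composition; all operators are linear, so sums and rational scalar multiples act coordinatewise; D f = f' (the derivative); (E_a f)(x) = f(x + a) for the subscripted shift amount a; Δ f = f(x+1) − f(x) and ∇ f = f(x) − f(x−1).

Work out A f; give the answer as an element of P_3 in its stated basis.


g(x) = -(7/2)x^2 - 17x - 19/9

D f = -7x + 5/3
(2D) f = -14x + 10/3
E_{2/3} f = -(7/2)x^2 - 3x + 14/9
(2D + E_{2/3}) f = -(7/2)x^2 - 17x + 44/9
D f = -7x + 5/3
∇ D f = -7
((2D + E_{2/3}) + ∇ D) f = -(7/2)x^2 - 17x - 19/9


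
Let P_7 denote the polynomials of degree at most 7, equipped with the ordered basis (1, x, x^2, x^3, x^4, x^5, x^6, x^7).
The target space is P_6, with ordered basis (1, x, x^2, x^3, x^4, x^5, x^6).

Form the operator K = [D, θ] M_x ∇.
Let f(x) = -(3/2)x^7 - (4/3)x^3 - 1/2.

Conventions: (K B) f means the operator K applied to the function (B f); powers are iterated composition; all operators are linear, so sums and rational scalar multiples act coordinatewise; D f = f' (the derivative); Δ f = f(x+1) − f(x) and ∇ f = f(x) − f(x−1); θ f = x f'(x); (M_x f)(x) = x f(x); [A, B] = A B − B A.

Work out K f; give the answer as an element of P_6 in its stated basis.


∇ f = -(21/2)x^6 + (63/2)x^5 - (105/2)x^4 + (105/2)x^3 - (71/2)x^2 + (29/2)x - 17/6
M_x ∇ f = -(21/2)x^7 + (63/2)x^6 - (105/2)x^5 + (105/2)x^4 - (71/2)x^3 + (29/2)x^2 - (17/6)x
θ (M_x ∇) f = -(147/2)x^7 + 189x^6 - (525/2)x^5 + 210x^4 - (213/2)x^3 + 29x^2 - (17/6)x
D θ (M_x ∇) f = -(1029/2)x^6 + 1134x^5 - (2625/2)x^4 + 840x^3 - (639/2)x^2 + 58x - 17/6
D (M_x ∇) f = -(147/2)x^6 + 189x^5 - (525/2)x^4 + 210x^3 - (213/2)x^2 + 29x - 17/6
θ D (M_x ∇) f = -441x^6 + 945x^5 - 1050x^4 + 630x^3 - 213x^2 + 29x
[D, θ] (M_x ∇) f = -(147/2)x^6 + 189x^5 - (525/2)x^4 + 210x^3 - (213/2)x^2 + 29x - 17/6

g(x) = -(147/2)x^6 + 189x^5 - (525/2)x^4 + 210x^3 - (213/2)x^2 + 29x - 17/6


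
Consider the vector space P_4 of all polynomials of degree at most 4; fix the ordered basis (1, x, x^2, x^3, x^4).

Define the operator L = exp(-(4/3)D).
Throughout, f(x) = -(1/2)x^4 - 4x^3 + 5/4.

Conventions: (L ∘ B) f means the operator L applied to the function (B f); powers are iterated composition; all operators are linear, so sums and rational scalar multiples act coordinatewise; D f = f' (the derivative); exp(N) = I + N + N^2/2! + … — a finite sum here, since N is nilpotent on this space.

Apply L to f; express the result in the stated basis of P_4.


the image equals g(x) = -(1/2)x^4 - (4/3)x^3 + (32/3)x^2 - (448/27)x + 2965/324

order-1 term: (8/3)x^3 + 16x^2
order-2 term: -(16/3)x^2 - (64/3)x
order-3 term: (128/27)x + 256/27
order-4 term: -128/81
the series for exp(-(4/3)D) f terminates at order 4
exp(-(4/3)D) f = -(1/2)x^4 - (4/3)x^3 + (32/3)x^2 - (448/27)x + 2965/324


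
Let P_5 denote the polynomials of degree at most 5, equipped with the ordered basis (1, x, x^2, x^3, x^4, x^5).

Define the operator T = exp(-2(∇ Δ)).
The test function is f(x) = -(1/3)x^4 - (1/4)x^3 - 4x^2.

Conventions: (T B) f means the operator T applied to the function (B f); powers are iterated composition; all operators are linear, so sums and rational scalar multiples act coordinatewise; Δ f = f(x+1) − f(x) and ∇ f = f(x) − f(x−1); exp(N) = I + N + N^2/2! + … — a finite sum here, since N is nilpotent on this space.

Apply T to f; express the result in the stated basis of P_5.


order-1 term: 8x^2 + 3x + 52/3
order-2 term: -16
the series for exp(-2(∇ Δ)) f terminates at order 2
exp(-2(∇ Δ)) f = -(1/3)x^4 - (1/4)x^3 + 4x^2 + 3x + 4/3

g(x) = -(1/3)x^4 - (1/4)x^3 + 4x^2 + 3x + 4/3


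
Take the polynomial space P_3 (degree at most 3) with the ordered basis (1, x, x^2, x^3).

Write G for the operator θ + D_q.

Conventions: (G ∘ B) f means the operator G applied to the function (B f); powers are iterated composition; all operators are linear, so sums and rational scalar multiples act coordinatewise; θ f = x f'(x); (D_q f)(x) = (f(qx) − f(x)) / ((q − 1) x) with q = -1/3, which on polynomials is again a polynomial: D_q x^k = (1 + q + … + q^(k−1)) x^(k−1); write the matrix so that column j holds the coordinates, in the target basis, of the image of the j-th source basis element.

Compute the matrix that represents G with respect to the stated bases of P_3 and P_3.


image of 1: 0
image of x: x + 1
image of x^2: 2x^2 + (2/3)x
image of x^3: 3x^3 + (7/9)x^2
each image's coordinates form column j of the matrix

the matrix is [[0, 1, 0, 0]; [0, 1, 2/3, 0]; [0, 0, 2, 7/9]; [0, 0, 0, 3]] (rows listed top to bottom)


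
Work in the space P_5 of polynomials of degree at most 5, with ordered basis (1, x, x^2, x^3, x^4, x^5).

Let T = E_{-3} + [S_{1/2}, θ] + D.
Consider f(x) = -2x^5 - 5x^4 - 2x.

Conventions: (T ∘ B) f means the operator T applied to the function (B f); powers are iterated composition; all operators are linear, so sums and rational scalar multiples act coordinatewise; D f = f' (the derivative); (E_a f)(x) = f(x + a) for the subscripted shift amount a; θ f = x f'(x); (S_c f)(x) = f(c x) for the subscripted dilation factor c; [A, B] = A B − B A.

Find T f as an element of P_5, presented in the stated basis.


E_{-3} f = -2x^5 + 25x^4 - 120x^3 + 270x^2 - 272x + 87
θ f = -10x^5 - 20x^4 - 2x
S_{1/2} θ f = -(5/16)x^5 - (5/4)x^4 - x
S_{1/2} f = -(1/16)x^5 - (5/16)x^4 - x
θ S_{1/2} f = -(5/16)x^5 - (5/4)x^4 - x
[S_{1/2}, θ] f = 0
D f = -10x^4 - 20x^3 - 2
(E_{-3} + [S_{1/2}, θ] + D) f = -2x^5 + 15x^4 - 140x^3 + 270x^2 - 272x + 85

the image equals g(x) = -2x^5 + 15x^4 - 140x^3 + 270x^2 - 272x + 85


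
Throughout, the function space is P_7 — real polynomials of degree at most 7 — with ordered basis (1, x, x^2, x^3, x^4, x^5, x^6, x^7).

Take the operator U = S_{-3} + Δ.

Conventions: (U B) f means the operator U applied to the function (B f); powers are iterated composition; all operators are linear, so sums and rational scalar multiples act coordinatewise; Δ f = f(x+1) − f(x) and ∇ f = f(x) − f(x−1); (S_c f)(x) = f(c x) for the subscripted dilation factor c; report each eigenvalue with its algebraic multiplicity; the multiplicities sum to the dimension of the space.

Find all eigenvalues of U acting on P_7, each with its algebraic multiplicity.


image of 1: 1
image of x: -3x + 1
image of x^2: 9x^2 + 2x + 1
image of x^3: -27x^3 + 3x^2 + 3x + 1
image of x^4: 81x^4 + 4x^3 + 6x^2 + 4x + 1
image of x^5: -243x^5 + 5x^4 + 10x^3 + 10x^2 + 5x + 1
image of x^6: 729x^6 + 6x^5 + 15x^4 + 20x^3 + 15x^2 + 6x + 1
image of x^7: -2187x^7 + 7x^6 + 21x^5 + 35x^4 + 35x^3 + 21x^2 + 7x + 1
the matrix is upper triangular; its diagonal is (1, -3, 9, -27, 81, -243, 729, -2187)
for a triangular matrix the eigenvalues are the diagonal entries, with algebraic multiplicity their repetition count

λ = -2187 (multiplicity 1), λ = -243 (multiplicity 1), λ = -27 (multiplicity 1), λ = -3 (multiplicity 1), λ = 1 (multiplicity 1), λ = 9 (multiplicity 1), λ = 81 (multiplicity 1), λ = 729 (multiplicity 1)


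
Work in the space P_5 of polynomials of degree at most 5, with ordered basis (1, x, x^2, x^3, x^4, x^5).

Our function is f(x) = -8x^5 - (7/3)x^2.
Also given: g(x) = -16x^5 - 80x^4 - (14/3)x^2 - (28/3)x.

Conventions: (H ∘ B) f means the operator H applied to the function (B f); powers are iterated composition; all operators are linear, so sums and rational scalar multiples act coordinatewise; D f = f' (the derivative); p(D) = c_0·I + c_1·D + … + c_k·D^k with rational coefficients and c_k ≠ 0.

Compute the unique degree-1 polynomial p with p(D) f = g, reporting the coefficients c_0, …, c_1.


c_0 = 2, c_1 = 2

D^0 f = -8x^5 - (7/3)x^2
D^1 f = -40x^4 - (14/3)x
matching coefficients of g against c_0 f + c_1 Df + … from the top degree down determines the c_i
solution: c_0 = 2, c_1 = 2


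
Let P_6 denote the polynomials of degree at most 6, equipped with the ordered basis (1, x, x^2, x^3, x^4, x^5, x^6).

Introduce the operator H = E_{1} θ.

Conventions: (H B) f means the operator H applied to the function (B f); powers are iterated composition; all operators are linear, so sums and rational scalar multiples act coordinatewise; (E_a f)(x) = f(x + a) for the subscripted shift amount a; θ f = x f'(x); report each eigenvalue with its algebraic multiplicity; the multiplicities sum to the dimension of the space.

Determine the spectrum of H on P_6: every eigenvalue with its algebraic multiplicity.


λ = 0 (multiplicity 1), λ = 1 (multiplicity 1), λ = 2 (multiplicity 1), λ = 3 (multiplicity 1), λ = 4 (multiplicity 1), λ = 5 (multiplicity 1), λ = 6 (multiplicity 1)

image of 1: 0
image of x: x + 1
image of x^2: 2x^2 + 4x + 2
image of x^3: 3x^3 + 9x^2 + 9x + 3
image of x^4: 4x^4 + 16x^3 + 24x^2 + 16x + 4
image of x^5: 5x^5 + 25x^4 + 50x^3 + 50x^2 + 25x + 5
image of x^6: 6x^6 + 36x^5 + 90x^4 + 120x^3 + 90x^2 + 36x + 6
the matrix is upper triangular; its diagonal is (0, 1, 2, 3, 4, 5, 6)
for a triangular matrix the eigenvalues are the diagonal entries, with algebraic multiplicity their repetition count


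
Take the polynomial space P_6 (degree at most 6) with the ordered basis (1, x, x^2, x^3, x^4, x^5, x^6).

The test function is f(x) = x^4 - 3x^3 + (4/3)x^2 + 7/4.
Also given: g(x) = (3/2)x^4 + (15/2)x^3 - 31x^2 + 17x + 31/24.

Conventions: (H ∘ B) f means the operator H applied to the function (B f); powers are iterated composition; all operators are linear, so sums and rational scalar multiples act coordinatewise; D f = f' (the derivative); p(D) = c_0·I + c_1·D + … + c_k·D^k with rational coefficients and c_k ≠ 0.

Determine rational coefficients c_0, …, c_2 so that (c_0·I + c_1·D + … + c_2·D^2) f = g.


D^0 f = x^4 - 3x^3 + (4/3)x^2 + 7/4
D^1 f = 4x^3 - 9x^2 + (8/3)x
D^2 f = 12x^2 - 18x + 8/3
matching coefficients of g against c_0 f + c_1 Df + … from the top degree down determines the c_i
solution: c_0 = 3/2, c_1 = 3, c_2 = -1/2

p(D) = (3/2)·I + 3·D − (1/2)·D^2, i.e. c_0 = 3/2, c_1 = 3, c_2 = -1/2


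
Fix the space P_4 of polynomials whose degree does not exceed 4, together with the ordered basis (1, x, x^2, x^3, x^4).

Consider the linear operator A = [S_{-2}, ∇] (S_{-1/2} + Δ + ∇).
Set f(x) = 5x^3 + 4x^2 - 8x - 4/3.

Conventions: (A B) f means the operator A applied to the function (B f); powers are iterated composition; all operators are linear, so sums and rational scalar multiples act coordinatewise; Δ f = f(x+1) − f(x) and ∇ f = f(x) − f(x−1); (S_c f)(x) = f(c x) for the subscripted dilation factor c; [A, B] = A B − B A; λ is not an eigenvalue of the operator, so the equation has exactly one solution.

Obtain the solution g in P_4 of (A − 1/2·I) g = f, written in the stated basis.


g(x) = -10x^3 + 82x^2 + 919x - 6005/6

write g with unknown coordinates in the stated basis and equate coefficients in (A − 1/2·I) g = f
solving from the highest basis element down gives g = -10x^3 + 82x^2 + 919x - 6005/6
check: A g = 45x^2 + (903/2)x - 2007/4
so A g − 1/2·g = 5x^3 + 4x^2 - 8x - 4/3 = f ✓


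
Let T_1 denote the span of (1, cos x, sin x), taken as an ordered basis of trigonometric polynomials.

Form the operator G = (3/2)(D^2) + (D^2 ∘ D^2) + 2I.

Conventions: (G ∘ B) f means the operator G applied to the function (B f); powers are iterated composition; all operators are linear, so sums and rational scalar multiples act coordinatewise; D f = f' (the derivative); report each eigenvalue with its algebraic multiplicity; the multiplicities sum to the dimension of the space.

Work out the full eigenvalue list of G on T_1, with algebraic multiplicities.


image of 1: 2
image of cos x: (3/2)cos x
image of sin x: (3/2)sin x
the matrix is diagonal; its diagonal is (2, 3/2, 3/2)
for a triangular matrix the eigenvalues are the diagonal entries, with algebraic multiplicity their repetition count

λ = 3/2 (multiplicity 2), λ = 2 (multiplicity 1)


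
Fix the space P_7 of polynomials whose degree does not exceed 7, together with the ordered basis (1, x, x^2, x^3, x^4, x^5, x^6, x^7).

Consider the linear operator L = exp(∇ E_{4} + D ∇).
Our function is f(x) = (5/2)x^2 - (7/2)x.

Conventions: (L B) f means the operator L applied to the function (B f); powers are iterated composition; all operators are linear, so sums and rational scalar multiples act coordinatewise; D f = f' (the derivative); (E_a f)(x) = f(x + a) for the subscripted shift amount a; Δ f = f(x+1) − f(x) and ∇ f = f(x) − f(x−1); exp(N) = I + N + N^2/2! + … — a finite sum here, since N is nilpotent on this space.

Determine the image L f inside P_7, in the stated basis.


g(x) = (5/2)x^2 + (3/2)x + 43/2

order-1 term: 5x + 19
order-2 term: 5/2
the series for exp(∇ E_{4} + D ∇) f terminates at order 2
exp(∇ E_{4} + D ∇) f = (5/2)x^2 + (3/2)x + 43/2


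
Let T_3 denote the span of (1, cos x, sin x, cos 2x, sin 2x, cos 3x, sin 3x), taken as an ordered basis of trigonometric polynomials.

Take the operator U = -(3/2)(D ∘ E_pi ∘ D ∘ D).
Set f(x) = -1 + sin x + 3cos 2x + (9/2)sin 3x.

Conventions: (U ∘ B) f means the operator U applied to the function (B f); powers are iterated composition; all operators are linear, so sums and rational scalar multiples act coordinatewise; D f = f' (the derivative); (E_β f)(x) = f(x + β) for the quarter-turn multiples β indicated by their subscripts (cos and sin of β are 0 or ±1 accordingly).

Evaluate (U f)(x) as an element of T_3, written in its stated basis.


D f = cos x - 6sin 2x + (27/2)cos 3x
D D f = -sin x - 12cos 2x - (81/2)sin 3x
E_pi D D f = sin x - 12cos 2x + (81/2)sin 3x
D E_pi D D f = cos x + 24sin 2x + (243/2)cos 3x
(-(3/2)(D ∘ E_pi ∘ D ∘ D)) f = -(3/2)cos x - 36sin 2x - (729/4)cos 3x

the image equals g(x) = -(3/2)cos x - 36sin 2x - (729/4)cos 3x


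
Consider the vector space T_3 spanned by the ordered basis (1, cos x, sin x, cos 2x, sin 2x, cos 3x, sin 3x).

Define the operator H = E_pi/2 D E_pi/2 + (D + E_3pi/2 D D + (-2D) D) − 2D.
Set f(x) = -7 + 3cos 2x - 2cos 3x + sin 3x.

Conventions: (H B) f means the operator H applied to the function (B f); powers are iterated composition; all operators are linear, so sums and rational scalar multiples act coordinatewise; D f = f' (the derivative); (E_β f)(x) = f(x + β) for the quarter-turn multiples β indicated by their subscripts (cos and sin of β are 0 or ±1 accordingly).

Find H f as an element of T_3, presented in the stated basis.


E_pi/2 f = -7 - 3cos 2x - cos 3x - 2sin 3x
D E_pi/2 f = 6sin 2x - 6cos 3x + 3sin 3x
E_pi/2 D E_pi/2 f = -6sin 2x - 3cos 3x - 6sin 3x
D f = -6sin 2x + 3cos 3x + 6sin 3x
D f = -6sin 2x + 3cos 3x + 6sin 3x
D D f = -12cos 2x + 18cos 3x - 9sin 3x
E_3pi/2 D D f = 12cos 2x - 9cos 3x - 18sin 3x
D f = -6sin 2x + 3cos 3x + 6sin 3x
D D f = -12cos 2x + 18cos 3x - 9sin 3x
(-2D) D f = 24cos 2x - 36cos 3x + 18sin 3x
(D + E_3pi/2 D D + (-2D) D) f = 36cos 2x - 6sin 2x - 42cos 3x + 6sin 3x
D f = -6sin 2x + 3cos 3x + 6sin 3x
(-2D) f = 12sin 2x - 6cos 3x - 12sin 3x
(E_pi/2 D E_pi/2 + (D + E_3pi/2 D D + (-2D) D) − 2D) f = 36cos 2x - 51cos 3x - 12sin 3x

the image equals g(x) = 36cos 2x - 51cos 3x - 12sin 3x


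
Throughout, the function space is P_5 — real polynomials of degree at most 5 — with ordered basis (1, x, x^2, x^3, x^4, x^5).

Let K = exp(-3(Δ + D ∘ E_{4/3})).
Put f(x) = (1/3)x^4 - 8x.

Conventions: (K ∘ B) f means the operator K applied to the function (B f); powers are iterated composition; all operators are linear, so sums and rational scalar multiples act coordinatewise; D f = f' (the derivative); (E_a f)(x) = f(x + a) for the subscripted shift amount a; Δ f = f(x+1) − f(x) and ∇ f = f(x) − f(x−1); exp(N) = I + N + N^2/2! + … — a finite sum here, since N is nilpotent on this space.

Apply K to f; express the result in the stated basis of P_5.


g(x) = (1/3)x^4 - 8x^3 + 50x^2 - (172/3)x - 1336/27

order-1 term: -8x^3 - 22x^2 - (76/3)x + 1013/27
order-2 term: 72x^2 + 264x + 273
order-3 term: -288x - 792
order-4 term: 432
the series for exp(-3(Δ + D ∘ E_{4/3})) f terminates at order 4
exp(-3(Δ + D ∘ E_{4/3})) f = (1/3)x^4 - 8x^3 + 50x^2 - (172/3)x - 1336/27


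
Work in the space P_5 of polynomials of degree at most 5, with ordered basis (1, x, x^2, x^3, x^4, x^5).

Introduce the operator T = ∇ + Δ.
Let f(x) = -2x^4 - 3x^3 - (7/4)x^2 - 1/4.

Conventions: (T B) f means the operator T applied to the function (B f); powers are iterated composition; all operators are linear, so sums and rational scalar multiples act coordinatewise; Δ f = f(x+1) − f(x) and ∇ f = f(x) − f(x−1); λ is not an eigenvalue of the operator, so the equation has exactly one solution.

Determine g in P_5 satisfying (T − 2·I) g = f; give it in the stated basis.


the image equals g(x) = x^4 + (11/2)x^3 + (139/8)x^2 + (155/4)x + 355/8

write g with unknown coordinates in the stated basis and equate coefficients in (T − 2·I) g = f
solving from the highest basis element down gives g = x^4 + (11/2)x^3 + (139/8)x^2 + (155/4)x + 355/8
check: T g = 8x^3 + 33x^2 + (155/2)x + 177/2
so T g − 2·g = -2x^4 - 3x^3 - (7/4)x^2 - 1/4 = f ✓


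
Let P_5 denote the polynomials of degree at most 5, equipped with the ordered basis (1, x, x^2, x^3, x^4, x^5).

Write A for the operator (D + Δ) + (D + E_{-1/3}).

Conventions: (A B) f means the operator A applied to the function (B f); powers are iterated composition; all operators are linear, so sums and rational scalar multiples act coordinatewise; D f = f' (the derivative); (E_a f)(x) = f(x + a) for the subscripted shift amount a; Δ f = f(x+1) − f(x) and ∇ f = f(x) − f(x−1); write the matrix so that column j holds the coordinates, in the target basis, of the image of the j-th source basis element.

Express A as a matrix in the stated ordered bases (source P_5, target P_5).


image of 1: 1
image of x: x + 8/3
image of x^2: x^2 + (16/3)x + 10/9
image of x^3: x^3 + 8x^2 + (10/3)x + 26/27
image of x^4: x^4 + (32/3)x^3 + (20/3)x^2 + (104/27)x + 82/81
image of x^5: x^5 + (40/3)x^4 + (100/9)x^3 + (260/27)x^2 + (410/81)x + 242/243
each image's coordinates form column j of the matrix

the matrix is [[1, 8/3, 10/9, 26/27, 82/81, 242/243]; [0, 1, 16/3, 10/3, 104/27, 410/81]; [0, 0, 1, 8, 20/3, 260/27]; [0, 0, 0, 1, 32/3, 100/9]; [0, 0, 0, 0, 1, 40/3]; [0, 0, 0, 0, 0, 1]] (rows listed top to bottom)


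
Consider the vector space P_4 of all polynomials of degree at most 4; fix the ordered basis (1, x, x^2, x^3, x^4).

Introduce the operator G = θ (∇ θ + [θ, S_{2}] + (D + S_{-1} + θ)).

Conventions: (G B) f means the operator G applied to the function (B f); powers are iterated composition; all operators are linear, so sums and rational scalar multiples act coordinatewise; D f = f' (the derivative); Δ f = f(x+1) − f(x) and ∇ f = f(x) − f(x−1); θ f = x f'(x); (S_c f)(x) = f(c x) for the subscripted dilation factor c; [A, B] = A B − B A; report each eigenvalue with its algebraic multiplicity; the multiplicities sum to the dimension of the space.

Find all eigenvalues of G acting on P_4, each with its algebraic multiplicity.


λ = 0 (multiplicity 2), λ = 6 (multiplicity 2), λ = 20 (multiplicity 1)

image of 1: 0
image of x: 0
image of x^2: 6x^2 + 6x
image of x^3: 6x^3 + 24x^2 - 9x
image of x^4: 20x^4 + 60x^3 - 48x^2 + 16x
the matrix is upper triangular; its diagonal is (0, 0, 6, 6, 20)
for a triangular matrix the eigenvalues are the diagonal entries, with algebraic multiplicity their repetition count


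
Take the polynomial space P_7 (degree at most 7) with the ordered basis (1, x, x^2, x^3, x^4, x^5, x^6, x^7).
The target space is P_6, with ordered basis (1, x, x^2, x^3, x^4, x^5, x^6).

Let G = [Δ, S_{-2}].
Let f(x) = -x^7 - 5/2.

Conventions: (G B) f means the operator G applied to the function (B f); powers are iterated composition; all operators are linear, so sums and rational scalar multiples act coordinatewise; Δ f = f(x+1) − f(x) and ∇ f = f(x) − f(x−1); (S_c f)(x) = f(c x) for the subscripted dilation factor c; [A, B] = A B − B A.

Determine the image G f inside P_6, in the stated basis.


S_{-2} f = 128x^7 - 5/2
Δ S_{-2} f = 896x^6 + 2688x^5 + 4480x^4 + 4480x^3 + 2688x^2 + 896x + 128
Δ f = -7x^6 - 21x^5 - 35x^4 - 35x^3 - 21x^2 - 7x - 1
S_{-2} Δ f = -448x^6 + 672x^5 - 560x^4 + 280x^3 - 84x^2 + 14x - 1
[Δ, S_{-2}] f = 1344x^6 + 2016x^5 + 5040x^4 + 4200x^3 + 2772x^2 + 882x + 129

the image equals g(x) = 1344x^6 + 2016x^5 + 5040x^4 + 4200x^3 + 2772x^2 + 882x + 129


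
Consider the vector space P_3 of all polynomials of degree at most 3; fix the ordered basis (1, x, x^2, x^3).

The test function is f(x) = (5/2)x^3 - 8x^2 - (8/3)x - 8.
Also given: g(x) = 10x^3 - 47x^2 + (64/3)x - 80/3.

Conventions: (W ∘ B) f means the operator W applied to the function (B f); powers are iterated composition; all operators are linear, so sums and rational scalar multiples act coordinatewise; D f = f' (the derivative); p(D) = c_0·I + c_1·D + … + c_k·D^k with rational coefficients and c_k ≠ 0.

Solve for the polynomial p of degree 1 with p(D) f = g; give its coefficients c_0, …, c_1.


c_0 = 4, c_1 = -2

D^0 f = (5/2)x^3 - 8x^2 - (8/3)x - 8
D^1 f = (15/2)x^2 - 16x - 8/3
matching coefficients of g against c_0 f + c_1 Df + … from the top degree down determines the c_i
solution: c_0 = 4, c_1 = -2


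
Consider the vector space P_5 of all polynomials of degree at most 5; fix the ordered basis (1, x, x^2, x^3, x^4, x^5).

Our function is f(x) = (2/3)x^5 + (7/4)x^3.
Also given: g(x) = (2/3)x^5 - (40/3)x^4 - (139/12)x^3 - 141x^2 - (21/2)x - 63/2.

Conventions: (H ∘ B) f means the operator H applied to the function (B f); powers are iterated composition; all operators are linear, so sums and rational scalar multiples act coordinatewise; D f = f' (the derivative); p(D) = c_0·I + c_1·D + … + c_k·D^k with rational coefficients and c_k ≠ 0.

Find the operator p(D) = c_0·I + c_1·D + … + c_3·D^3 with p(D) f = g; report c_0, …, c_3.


p(D) = I − 4·D − D^2 − 3·D^3, i.e. c_0 = 1, c_1 = -4, c_2 = -1, c_3 = -3

D^0 f = (2/3)x^5 + (7/4)x^3
D^1 f = (10/3)x^4 + (21/4)x^2
D^2 f = (40/3)x^3 + (21/2)x
D^3 f = 40x^2 + 21/2
matching coefficients of g against c_0 f + c_1 Df + … from the top degree down determines the c_i
solution: c_0 = 1, c_1 = -4, c_2 = -1, c_3 = -3


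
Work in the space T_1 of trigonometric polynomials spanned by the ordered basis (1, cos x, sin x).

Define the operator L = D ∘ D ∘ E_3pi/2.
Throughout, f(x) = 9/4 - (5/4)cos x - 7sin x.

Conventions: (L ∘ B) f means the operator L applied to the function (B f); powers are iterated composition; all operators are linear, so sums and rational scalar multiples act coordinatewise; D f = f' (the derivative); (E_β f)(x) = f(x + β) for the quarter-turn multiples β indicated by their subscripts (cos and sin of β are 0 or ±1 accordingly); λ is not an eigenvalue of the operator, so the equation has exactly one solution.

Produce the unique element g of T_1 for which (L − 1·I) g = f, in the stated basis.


write g with unknown coordinates in the stated basis and equate coefficients in (L − 1·I) g = f
solving from the highest basis element down gives g = -9/4 + (33/8)cos x + (23/8)sin x
check: L g = (23/8)cos x - (33/8)sin x
so L g − 1·g = 9/4 - (5/4)cos x - 7sin x = f ✓

the result is g(x) = -9/4 + (33/8)cos x + (23/8)sin x


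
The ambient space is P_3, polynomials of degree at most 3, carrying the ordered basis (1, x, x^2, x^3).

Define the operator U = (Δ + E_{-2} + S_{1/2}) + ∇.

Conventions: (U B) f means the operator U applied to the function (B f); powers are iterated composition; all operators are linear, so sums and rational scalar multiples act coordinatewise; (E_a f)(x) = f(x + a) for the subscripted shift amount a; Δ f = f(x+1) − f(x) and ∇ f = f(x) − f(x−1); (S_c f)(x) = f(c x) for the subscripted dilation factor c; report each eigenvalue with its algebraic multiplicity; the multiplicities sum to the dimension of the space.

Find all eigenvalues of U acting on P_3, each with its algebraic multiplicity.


λ = 9/8 (multiplicity 1), λ = 5/4 (multiplicity 1), λ = 3/2 (multiplicity 1), λ = 2 (multiplicity 1)

image of 1: 2
image of x: (3/2)x
image of x^2: (5/4)x^2 + 4
image of x^3: (9/8)x^3 + 12x - 6
the matrix is upper triangular; its diagonal is (2, 3/2, 5/4, 9/8)
for a triangular matrix the eigenvalues are the diagonal entries, with algebraic multiplicity their repetition count


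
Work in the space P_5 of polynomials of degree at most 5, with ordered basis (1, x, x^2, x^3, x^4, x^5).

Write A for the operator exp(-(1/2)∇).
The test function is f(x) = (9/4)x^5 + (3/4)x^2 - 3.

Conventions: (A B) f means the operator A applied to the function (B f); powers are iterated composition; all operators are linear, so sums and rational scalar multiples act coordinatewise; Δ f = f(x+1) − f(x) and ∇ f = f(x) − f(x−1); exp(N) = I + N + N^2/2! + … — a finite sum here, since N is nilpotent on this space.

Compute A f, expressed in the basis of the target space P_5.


g(x) = (9/4)x^5 - (45/8)x^4 + (135/8)x^3 - (483/16)x^2 + (2157/64)x - 2625/128

order-1 term: -(45/8)x^4 + (45/4)x^3 - (45/4)x^2 + (39/8)x - 3/4
order-2 term: (45/8)x^3 - (135/8)x^2 + (315/16)x - 33/4
order-3 term: -(45/16)x^2 + (135/16)x - 225/32
order-4 term: (45/64)x - 45/32
order-5 term: -9/128
the series for exp(-(1/2)∇) f terminates at order 5
exp(-(1/2)∇) f = (9/4)x^5 - (45/8)x^4 + (135/8)x^3 - (483/16)x^2 + (2157/64)x - 2625/128


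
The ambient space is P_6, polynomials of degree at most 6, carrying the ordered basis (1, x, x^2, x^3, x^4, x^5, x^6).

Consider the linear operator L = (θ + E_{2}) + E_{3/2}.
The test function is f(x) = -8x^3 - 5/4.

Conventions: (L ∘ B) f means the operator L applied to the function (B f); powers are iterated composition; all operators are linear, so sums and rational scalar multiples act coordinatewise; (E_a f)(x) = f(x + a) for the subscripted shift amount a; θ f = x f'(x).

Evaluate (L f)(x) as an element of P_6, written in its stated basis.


θ f = -24x^3
E_{2} f = -8x^3 - 48x^2 - 96x - 261/4
(θ + E_{2}) f = -32x^3 - 48x^2 - 96x - 261/4
E_{3/2} f = -8x^3 - 36x^2 - 54x - 113/4
((θ + E_{2}) + E_{3/2}) f = -40x^3 - 84x^2 - 150x - 187/2

g(x) = -40x^3 - 84x^2 - 150x - 187/2


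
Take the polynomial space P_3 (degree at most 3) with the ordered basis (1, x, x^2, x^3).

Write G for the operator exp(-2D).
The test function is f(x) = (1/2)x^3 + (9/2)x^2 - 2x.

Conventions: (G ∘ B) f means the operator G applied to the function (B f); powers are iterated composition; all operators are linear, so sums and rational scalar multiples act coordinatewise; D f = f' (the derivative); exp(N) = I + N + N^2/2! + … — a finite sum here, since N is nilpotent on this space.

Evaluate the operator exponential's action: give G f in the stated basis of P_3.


order-1 term: -3x^2 - 18x + 4
order-2 term: 6x + 18
order-3 term: -4
the series for exp(-2D) f terminates at order 3
exp(-2D) f = (1/2)x^3 + (3/2)x^2 - 14x + 18

the image equals g(x) = (1/2)x^3 + (3/2)x^2 - 14x + 18


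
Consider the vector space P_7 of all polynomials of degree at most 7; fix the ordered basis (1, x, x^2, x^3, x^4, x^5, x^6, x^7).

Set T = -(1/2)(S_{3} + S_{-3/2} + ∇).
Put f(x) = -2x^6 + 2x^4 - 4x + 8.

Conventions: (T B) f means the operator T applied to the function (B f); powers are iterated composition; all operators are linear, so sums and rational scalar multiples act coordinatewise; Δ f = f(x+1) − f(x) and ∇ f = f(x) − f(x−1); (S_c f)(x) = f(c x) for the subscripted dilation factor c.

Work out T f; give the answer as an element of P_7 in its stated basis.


S_{3} f = -1458x^6 + 162x^4 - 12x + 8
S_{-3/2} f = -(729/32)x^6 + (81/8)x^4 + 6x + 8
∇ f = -12x^5 + 30x^4 - 32x^3 + 18x^2 - 4x - 4
(S_{3} + S_{-3/2} + ∇) f = -(47385/32)x^6 - 12x^5 + (1617/8)x^4 - 32x^3 + 18x^2 - 10x + 12
(-(1/2)(S_{3} + S_{-3/2} + ∇)) f = (47385/64)x^6 + 6x^5 - (1617/16)x^4 + 16x^3 - 9x^2 + 5x - 6

the image equals g(x) = (47385/64)x^6 + 6x^5 - (1617/16)x^4 + 16x^3 - 9x^2 + 5x - 6


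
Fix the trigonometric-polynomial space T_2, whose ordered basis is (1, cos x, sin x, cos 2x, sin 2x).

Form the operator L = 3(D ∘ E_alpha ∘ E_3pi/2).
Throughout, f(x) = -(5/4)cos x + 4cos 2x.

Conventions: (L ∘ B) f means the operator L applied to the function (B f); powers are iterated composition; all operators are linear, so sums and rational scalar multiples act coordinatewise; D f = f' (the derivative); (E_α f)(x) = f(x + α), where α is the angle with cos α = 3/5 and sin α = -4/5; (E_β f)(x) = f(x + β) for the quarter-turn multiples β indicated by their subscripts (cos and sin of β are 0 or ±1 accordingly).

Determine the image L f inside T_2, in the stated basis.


E_3pi/2 f = -(5/4)sin x - 4cos 2x
E_alpha E_3pi/2 f = cos x - (3/4)sin x + (28/25)cos 2x - (96/25)sin 2x
D E_alpha E_3pi/2 f = -(3/4)cos x - sin x - (192/25)cos 2x - (56/25)sin 2x
(3(D ∘ E_alpha ∘ E_3pi/2)) f = -(9/4)cos x - 3sin x - (576/25)cos 2x - (168/25)sin 2x

g(x) = -(9/4)cos x - 3sin x - (576/25)cos 2x - (168/25)sin 2x


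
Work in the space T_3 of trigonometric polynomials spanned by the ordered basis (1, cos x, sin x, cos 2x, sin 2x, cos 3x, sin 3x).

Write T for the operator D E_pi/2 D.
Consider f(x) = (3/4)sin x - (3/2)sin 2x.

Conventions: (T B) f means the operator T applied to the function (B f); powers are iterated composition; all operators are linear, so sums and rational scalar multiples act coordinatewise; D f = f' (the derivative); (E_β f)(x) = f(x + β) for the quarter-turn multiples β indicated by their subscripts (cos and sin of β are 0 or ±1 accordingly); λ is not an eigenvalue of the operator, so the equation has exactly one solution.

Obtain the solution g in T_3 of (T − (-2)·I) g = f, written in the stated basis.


the image equals g(x) = (3/20)cos x + (3/10)sin x - (1/4)sin 2x

write g with unknown coordinates in the stated basis and equate coefficients in (T − (-2)·I) g = f
solving from the highest basis element down gives g = (3/20)cos x + (3/10)sin x - (1/4)sin 2x
check: T g = -(3/10)cos x + (3/20)sin x - sin 2x
so T g − (-2)·g = (3/4)sin x - (3/2)sin 2x = f ✓


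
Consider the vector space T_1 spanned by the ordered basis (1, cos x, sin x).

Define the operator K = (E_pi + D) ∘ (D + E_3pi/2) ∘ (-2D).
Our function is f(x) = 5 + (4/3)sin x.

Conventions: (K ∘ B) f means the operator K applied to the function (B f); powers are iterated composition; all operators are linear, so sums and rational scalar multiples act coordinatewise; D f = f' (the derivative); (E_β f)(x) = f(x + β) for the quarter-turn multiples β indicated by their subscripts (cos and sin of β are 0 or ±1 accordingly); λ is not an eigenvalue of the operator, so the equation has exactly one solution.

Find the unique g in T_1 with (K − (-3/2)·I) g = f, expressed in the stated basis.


g(x) = 10/3 + (8/9)sin x

write g with unknown coordinates in the stated basis and equate coefficients in (K − (-3/2)·I) g = f
solving from the highest basis element down gives g = 10/3 + (8/9)sin x
check: K g = 0
so K g − (-3/2)·g = 5 + (4/3)sin x = f ✓


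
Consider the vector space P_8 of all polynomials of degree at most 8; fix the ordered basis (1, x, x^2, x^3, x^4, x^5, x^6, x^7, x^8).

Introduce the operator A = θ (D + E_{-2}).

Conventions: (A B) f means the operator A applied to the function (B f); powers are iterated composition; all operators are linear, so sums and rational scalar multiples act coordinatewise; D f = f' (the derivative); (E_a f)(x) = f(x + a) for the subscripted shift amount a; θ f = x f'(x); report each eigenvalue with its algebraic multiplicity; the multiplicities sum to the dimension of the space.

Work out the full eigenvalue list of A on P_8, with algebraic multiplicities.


image of 1: 0
image of x: x
image of x^2: 2x^2 - 2x
image of x^3: 3x^3 - 6x^2 + 12x
image of x^4: 4x^4 - 12x^3 + 48x^2 - 32x
image of x^5: 5x^5 - 20x^4 + 120x^3 - 160x^2 + 80x
image of x^6: 6x^6 - 30x^5 + 240x^4 - 480x^3 + 480x^2 - 192x
image of x^7: 7x^7 - 42x^6 + 420x^5 - 1120x^4 + 1680x^3 - 1344x^2 + 448x
image of x^8: 8x^8 - 56x^7 + 672x^6 - 2240x^5 + 4480x^4 - 5376x^3 + 3584x^2 - 1024x
the matrix is upper triangular; its diagonal is (0, 1, 2, 3, 4, 5, 6, 7, 8)
for a triangular matrix the eigenvalues are the diagonal entries, with algebraic multiplicity their repetition count

λ = 0 (multiplicity 1), λ = 1 (multiplicity 1), λ = 2 (multiplicity 1), λ = 3 (multiplicity 1), λ = 4 (multiplicity 1), λ = 5 (multiplicity 1), λ = 6 (multiplicity 1), λ = 7 (multiplicity 1), λ = 8 (multiplicity 1)


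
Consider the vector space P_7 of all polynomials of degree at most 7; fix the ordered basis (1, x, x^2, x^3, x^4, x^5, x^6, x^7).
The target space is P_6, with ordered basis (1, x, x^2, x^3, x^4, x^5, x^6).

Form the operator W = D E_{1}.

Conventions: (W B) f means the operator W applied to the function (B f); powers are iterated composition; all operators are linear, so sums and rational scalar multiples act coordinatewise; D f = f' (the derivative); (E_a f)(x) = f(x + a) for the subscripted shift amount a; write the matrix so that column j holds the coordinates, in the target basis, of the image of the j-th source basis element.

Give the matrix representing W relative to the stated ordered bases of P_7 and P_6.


image of 1: 0
image of x: 1
image of x^2: 2x + 2
image of x^3: 3x^2 + 6x + 3
image of x^4: 4x^3 + 12x^2 + 12x + 4
image of x^5: 5x^4 + 20x^3 + 30x^2 + 20x + 5
image of x^6: 6x^5 + 30x^4 + 60x^3 + 60x^2 + 30x + 6
image of x^7: 7x^6 + 42x^5 + 105x^4 + 140x^3 + 105x^2 + 42x + 7
each image's coordinates form column j of the matrix

the matrix is [[0, 1, 2, 3, 4, 5, 6, 7]; [0, 0, 2, 6, 12, 20, 30, 42]; [0, 0, 0, 3, 12, 30, 60, 105]; [0, 0, 0, 0, 4, 20, 60, 140]; [0, 0, 0, 0, 0, 5, 30, 105]; [0, 0, 0, 0, 0, 0, 6, 42]; [0, 0, 0, 0, 0, 0, 0, 7]] (rows listed top to bottom)


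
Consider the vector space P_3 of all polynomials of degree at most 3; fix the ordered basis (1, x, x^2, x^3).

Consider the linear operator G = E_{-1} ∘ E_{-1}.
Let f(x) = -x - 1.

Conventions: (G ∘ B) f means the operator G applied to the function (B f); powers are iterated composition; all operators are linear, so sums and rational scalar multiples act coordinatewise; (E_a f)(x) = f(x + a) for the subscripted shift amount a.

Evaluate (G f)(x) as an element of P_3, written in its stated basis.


E_{-1} f = -x
E_{-1} E_{-1} f = -x + 1

the image equals g(x) = -x + 1


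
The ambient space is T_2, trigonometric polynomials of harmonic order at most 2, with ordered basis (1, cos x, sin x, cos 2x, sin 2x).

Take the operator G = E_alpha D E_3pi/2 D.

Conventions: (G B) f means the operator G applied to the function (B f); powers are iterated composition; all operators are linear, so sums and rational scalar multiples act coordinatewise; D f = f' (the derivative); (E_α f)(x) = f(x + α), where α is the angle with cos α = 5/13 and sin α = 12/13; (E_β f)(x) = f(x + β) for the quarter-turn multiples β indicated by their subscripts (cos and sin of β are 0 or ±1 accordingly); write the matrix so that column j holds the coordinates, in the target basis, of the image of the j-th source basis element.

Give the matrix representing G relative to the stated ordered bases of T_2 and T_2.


image of 1: 0
image of cos x: -(12/13)cos x - (5/13)sin x
image of sin x: (5/13)cos x - (12/13)sin x
image of cos 2x: -(476/169)cos 2x - (480/169)sin 2x
image of sin 2x: (480/169)cos 2x - (476/169)sin 2x
each image's coordinates form column j of the matrix

the matrix is [[0, 0, 0, 0, 0]; [0, -12/13, 5/13, 0, 0]; [0, -5/13, -12/13, 0, 0]; [0, 0, 0, -476/169, 480/169]; [0, 0, 0, -480/169, -476/169]] (rows listed top to bottom)


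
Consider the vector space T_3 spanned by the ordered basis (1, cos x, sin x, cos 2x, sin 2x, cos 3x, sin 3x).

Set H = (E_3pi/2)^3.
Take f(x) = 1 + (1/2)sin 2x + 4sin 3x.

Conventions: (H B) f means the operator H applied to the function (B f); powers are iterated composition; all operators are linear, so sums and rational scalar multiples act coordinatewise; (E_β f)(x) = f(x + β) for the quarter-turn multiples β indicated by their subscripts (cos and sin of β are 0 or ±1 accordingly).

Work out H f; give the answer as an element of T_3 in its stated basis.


the image equals g(x) = 1 - (1/2)sin 2x - 4cos 3x

E_3pi/2 f = 1 - (1/2)sin 2x + 4cos 3x
E_3pi/2 E_3pi/2 f = 1 + (1/2)sin 2x - 4sin 3x
E_3pi/2 E_3pi/2 E_3pi/2 f = 1 - (1/2)sin 2x - 4cos 3x


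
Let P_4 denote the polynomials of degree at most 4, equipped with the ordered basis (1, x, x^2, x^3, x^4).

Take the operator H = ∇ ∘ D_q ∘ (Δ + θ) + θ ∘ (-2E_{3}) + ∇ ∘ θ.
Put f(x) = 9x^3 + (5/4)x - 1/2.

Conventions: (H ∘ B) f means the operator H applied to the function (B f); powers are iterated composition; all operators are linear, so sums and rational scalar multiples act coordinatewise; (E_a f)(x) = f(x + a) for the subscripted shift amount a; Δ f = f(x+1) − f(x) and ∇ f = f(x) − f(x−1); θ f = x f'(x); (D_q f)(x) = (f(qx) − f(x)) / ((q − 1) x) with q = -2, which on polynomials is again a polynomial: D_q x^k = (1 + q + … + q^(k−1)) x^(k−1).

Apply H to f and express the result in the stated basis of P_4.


Δ f = 27x^2 + 27x + 41/4
θ f = 27x^3 + (5/4)x
(Δ + θ) f = 27x^3 + 27x^2 + (113/4)x + 41/4
D_q (Δ + θ) f = 81x^2 - 27x + 113/4
∇ D_q (Δ + θ) f = 162x - 108
E_{3} f = 9x^3 + 81x^2 + (977/4)x + 985/4
(-2E_{3}) f = -18x^3 - 162x^2 - (977/2)x - 985/2
θ (-2E_{3}) f = -54x^3 - 324x^2 - (977/2)x
θ f = 27x^3 + (5/4)x
∇ θ f = 81x^2 - 81x + 113/4
(∇ ∘ D_q ∘ (Δ + θ) + θ ∘ (-2E_{3}) + ∇ ∘ θ) f = -54x^3 - 243x^2 - (815/2)x - 319/4

g(x) = -54x^3 - 243x^2 - (815/2)x - 319/4


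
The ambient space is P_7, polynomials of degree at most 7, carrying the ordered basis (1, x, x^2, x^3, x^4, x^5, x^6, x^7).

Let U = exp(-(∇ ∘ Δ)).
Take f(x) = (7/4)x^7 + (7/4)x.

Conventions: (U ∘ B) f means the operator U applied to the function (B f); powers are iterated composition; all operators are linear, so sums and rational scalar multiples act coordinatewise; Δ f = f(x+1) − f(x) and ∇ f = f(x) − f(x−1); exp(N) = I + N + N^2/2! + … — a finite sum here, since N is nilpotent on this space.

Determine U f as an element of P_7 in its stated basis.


order-1 term: -(147/2)x^5 - (245/2)x^3 - (49/2)x
order-2 term: 735x^3 + 735x
order-3 term: -1470x
the series for exp(-(∇ ∘ Δ)) f terminates at order 3
exp(-(∇ ∘ Δ)) f = (7/4)x^7 - (147/2)x^5 + (1225/2)x^3 - (3031/4)x

g(x) = (7/4)x^7 - (147/2)x^5 + (1225/2)x^3 - (3031/4)x


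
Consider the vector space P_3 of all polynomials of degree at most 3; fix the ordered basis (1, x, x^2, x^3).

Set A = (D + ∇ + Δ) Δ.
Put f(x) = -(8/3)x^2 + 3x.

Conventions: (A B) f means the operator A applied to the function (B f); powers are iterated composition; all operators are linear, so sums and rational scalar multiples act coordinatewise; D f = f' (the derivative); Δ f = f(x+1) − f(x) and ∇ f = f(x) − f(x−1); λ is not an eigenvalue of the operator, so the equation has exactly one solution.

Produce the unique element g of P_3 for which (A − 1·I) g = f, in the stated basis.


the result is g(x) = (8/3)x^2 - 3x + 16

write g with unknown coordinates in the stated basis and equate coefficients in (A − 1·I) g = f
solving from the highest basis element down gives g = (8/3)x^2 - 3x + 16
check: A g = 16
so A g − 1·g = -(8/3)x^2 + 3x = f ✓


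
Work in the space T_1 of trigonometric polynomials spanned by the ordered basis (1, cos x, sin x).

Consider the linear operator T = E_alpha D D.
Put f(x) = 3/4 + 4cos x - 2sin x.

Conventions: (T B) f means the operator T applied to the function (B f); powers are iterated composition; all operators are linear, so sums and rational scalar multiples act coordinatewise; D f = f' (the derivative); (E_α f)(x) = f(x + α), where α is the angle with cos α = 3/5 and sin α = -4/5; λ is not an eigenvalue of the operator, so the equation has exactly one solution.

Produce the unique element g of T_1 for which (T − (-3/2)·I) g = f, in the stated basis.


g(x) = 1/2 + (104/29)cos x + (28/29)sin x

write g with unknown coordinates in the stated basis and equate coefficients in (T − (-3/2)·I) g = f
solving from the highest basis element down gives g = 1/2 + (104/29)cos x + (28/29)sin x
check: T g = -(40/29)cos x - (100/29)sin x
so T g − (-3/2)·g = 3/4 + 4cos x - 2sin x = f ✓
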